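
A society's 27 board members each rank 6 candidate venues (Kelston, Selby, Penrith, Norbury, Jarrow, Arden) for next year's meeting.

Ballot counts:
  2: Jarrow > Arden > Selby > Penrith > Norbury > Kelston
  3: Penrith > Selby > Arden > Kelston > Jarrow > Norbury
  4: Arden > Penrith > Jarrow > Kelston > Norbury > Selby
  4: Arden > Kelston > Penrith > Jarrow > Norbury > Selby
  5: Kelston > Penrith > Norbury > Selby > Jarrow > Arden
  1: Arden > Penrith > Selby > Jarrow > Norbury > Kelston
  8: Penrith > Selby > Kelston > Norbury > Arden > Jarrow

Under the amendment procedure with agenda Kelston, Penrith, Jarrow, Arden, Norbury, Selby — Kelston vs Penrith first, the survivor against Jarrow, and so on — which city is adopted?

Round 1: Kelston vs Penrith — 9–18, Penrith advances.
Round 2: Penrith vs Jarrow — 25–2, Penrith advances.
Round 3: Penrith vs Arden — 16–11, Penrith advances.
Round 4: Penrith vs Norbury — 27–0, Penrith advances.
Round 5: Penrith vs Selby — 25–2, Penrith advances.
The agenda winner is Penrith.

Penrith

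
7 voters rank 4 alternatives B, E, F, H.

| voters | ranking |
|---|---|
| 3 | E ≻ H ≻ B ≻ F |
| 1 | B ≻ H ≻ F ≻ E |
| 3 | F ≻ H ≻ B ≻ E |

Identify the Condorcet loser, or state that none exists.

Head-to-head results (7 voters):
B vs E: B wins 4–3.
B vs F: B is ranked higher on 3+1 = 4 ballots, F on 3. B wins 4–3.
B vs H: H wins 6–1.
E vs F: F, 4–3.
E vs H: 3 to 4, H.
F vs H: H wins 4–3.
Only E has no wins; E is the Condorcet loser.

E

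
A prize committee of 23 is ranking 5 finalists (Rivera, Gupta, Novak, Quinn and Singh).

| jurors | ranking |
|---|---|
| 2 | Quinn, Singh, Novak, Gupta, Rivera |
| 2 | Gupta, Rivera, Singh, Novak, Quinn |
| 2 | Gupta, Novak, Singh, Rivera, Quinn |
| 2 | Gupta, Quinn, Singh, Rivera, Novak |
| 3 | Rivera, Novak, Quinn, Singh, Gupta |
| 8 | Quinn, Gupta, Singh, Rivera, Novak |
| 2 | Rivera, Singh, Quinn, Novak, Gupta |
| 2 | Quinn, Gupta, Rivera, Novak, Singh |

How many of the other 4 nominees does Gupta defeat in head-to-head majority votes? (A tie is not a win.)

3

Gupta against each rival (23 jurors):
Gupta vs Rivera: Gupta wins 18–5.
Gupta vs Novak: 16 to 7, Gupta.
Gupta vs Quinn: Quinn wins 17–6.
Gupta vs Singh: Gupta is ranked higher on 2+2+2+8+2 = 16 ballots, Singh on 7. Gupta wins 16–7.
Gupta beats Rivera, Novak, Singh; loses to Quinn — 3 pairwise wins.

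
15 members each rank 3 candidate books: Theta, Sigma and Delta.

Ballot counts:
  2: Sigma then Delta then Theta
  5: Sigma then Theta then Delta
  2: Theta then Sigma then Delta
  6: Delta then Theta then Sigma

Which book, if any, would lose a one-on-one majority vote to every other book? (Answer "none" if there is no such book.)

none

Head-to-head results (15 members):
Theta vs Sigma: Theta preferred on 2+6 = 8 ballots; Theta wins 8–7.
Theta vs Delta: Delta, 8–7.
Sigma vs Delta: Sigma, 9–6.
No book is winless: Theta beats Sigma; Sigma beats Delta; Delta beats Theta. There is no Condorcet loser.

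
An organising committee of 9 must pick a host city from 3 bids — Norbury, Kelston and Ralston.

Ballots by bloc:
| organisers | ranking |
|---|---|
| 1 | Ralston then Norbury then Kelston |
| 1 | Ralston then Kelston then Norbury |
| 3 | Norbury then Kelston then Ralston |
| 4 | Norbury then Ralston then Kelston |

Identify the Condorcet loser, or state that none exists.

Kelston

Pairwise majorities:
Norbury vs Kelston: Norbury wins 8–1.
Norbury vs Ralston: Norbury, 7–2.
Kelston vs Ralston: Kelston is ranked higher on 3 ballots, Ralston on 6. Ralston wins 6–3.
Kelston loses to every other city — it is the Condorcet loser.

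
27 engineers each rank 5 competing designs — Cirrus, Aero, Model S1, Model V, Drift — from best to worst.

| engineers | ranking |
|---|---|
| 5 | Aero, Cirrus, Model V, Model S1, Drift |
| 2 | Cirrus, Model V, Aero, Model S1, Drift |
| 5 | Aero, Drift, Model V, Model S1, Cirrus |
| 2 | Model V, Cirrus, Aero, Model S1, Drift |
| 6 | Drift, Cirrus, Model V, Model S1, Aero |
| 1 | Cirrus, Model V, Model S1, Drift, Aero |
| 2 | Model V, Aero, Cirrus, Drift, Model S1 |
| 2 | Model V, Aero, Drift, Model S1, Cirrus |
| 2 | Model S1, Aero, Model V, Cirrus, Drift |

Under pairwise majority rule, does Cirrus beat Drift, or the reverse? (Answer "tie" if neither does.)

Cirrus

Ballots ranking Cirrus above Drift: 5 + 2 + 2 + 1 + 2 + 2 = 14.
Ballots ranking Drift above Cirrus: 27 − 14 = 13.
Cirrus wins the head-to-head 14–13.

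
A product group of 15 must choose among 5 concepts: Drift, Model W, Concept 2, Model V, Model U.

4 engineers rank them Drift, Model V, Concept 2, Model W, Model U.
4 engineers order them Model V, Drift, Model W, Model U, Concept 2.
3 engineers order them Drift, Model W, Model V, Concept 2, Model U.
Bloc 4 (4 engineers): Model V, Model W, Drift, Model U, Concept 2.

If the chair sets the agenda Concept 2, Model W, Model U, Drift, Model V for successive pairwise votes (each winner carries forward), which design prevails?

Model V

Round 1: Concept 2 vs Model W — 4–11, Model W advances.
Round 2: Model W vs Model U — 15–0, Model W advances.
Round 3: Model W vs Drift — 4–11, Drift advances.
Round 4: Drift vs Model V — 7–8, Model V advances.
Model V survives the agenda.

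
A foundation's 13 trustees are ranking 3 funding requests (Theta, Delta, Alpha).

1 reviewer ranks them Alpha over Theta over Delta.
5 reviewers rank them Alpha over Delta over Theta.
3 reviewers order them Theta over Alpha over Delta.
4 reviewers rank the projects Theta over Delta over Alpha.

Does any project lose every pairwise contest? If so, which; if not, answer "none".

Delta

Head-to-head results (13 reviewers):
Theta–Delta: Theta 8–5.
Theta–Alpha: Theta 7–6.
Delta vs Alpha: 4 to 9, Alpha.
Delta loses to every other project — it is the Condorcet loser.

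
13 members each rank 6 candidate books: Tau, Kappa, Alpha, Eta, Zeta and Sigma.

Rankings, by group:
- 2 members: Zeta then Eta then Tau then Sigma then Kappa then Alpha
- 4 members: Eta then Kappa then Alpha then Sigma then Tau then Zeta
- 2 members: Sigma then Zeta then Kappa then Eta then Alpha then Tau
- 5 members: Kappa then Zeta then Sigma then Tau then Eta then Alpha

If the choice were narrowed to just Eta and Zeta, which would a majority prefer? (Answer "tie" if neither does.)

Zeta

Ballots ranking Eta above Zeta: 4.
Ballots ranking Zeta above Eta: 13 − 4 = 9.
Zeta wins the head-to-head 9–4.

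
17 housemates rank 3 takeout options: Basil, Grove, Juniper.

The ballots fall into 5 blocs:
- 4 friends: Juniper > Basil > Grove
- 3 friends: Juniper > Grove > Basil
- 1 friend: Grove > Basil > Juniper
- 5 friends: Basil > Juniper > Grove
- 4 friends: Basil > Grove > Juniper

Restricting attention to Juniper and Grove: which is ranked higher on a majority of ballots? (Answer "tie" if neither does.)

Juniper

Ballots ranking Juniper above Grove: 4 + 3 + 5 = 12.
Ballots ranking Grove above Juniper: 17 − 12 = 5.
Juniper wins the head-to-head 12–5.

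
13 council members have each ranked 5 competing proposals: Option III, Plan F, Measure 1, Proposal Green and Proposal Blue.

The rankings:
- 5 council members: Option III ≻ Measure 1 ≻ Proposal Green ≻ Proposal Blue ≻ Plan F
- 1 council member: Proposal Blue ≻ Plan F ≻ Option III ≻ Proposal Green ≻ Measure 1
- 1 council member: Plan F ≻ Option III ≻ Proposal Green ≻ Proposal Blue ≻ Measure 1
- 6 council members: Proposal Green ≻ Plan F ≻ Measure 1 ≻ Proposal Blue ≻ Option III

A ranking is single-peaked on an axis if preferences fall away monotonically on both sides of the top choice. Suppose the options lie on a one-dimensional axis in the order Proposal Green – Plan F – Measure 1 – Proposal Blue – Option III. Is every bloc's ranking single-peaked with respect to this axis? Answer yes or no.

Axis positions: Proposal Green=1, Plan F=2, Measure 1=3, Proposal Blue=4, Option III=5.
Bloc 1: ranking walks positions 5-3-1-4-2; Measure 1 is ranked above Proposal Blue even though Proposal Blue lies between Measure 1 and the peak Option III on the axis — preferences dip and rise again. Not single-peaked.
Bloc 2: ranking walks positions 4-2-5-1-3; Plan F is ranked above Measure 1 even though Measure 1 lies between Plan F and the peak Proposal Blue on the axis — preferences dip and rise again. Not single-peaked.
Bloc 3: ranking walks positions 2-5-1-4-3; Option III is ranked above Measure 1 even though Measure 1 lies between Option III and the peak Plan F on the axis — preferences dip and rise again. Not single-peaked.
Bloc 4 (peak Proposal Green at position 1): ranking walks positions 1-2-3-4-5, expanding outward from the peak — single-peaked.
Bloc 1 violates single-peakedness, so the profile is not single-peaked on this axis.

no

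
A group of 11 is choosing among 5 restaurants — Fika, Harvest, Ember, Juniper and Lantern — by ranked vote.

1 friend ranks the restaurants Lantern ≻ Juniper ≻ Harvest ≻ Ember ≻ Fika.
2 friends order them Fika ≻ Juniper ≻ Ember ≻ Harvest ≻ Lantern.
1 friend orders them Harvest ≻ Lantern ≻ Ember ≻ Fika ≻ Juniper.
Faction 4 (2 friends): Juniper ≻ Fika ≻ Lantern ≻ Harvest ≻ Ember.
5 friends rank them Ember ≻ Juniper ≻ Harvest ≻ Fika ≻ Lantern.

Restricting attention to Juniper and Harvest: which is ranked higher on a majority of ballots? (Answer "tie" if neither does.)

Juniper

Ballots ranking Juniper above Harvest: 1 + 2 + 2 + 5 = 10.
Ballots ranking Harvest above Juniper: 11 − 10 = 1.
Juniper wins the head-to-head 10–1.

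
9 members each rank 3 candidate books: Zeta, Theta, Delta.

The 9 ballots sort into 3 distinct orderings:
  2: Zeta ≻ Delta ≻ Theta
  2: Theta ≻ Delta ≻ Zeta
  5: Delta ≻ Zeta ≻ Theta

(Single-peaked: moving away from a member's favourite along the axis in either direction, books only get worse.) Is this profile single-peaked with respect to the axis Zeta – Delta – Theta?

yes

Axis positions: Zeta=1, Delta=2, Theta=3.
Type 1 (peak Zeta at position 1): ranking walks positions 1-2-3, expanding outward from the peak — single-peaked.
Type 2 (peak Theta at position 3): ranking walks positions 3-2-1, expanding outward from the peak — single-peaked.
Type 3 (peak Delta at position 2): ranking walks positions 2-1-3, expanding outward from the peak — single-peaked.
Every ranking is single-peaked on this axis.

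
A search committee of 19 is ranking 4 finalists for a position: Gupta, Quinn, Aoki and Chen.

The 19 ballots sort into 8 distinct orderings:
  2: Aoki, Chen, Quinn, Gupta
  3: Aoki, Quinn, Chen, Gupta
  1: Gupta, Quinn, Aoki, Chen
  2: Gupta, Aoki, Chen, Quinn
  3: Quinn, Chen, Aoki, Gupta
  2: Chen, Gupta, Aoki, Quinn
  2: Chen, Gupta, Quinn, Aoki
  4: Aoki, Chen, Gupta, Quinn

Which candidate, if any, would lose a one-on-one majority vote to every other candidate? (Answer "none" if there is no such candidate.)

Head-to-head results (19 committee members):
Gupta–Quinn: Gupta 11–8.
Gupta vs Aoki: Aoki wins 12–7.
Gupta–Chen: Chen 16–3.
Quinn vs Aoki: Quinn preferred on 1+3+2 = 6 ballots; Aoki wins 13–6.
Quinn vs Chen: Chen, 12–7.
Aoki vs Chen: Aoki, 12–7.
Only Quinn has no wins; Quinn is the Condorcet loser.

Quinn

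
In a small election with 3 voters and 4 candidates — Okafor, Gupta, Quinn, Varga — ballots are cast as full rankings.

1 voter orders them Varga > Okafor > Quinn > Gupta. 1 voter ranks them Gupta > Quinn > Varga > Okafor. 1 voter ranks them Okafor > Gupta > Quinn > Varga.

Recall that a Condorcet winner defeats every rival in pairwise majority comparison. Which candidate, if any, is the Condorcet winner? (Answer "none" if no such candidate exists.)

none

Pairwise majorities:
Okafor vs Gupta: Okafor is ranked higher on 1+1 = 2 ballots, Gupta on 1. Okafor wins 2–1.
Okafor vs Quinn: 2 to 1, Okafor.
Okafor vs Varga: 1 to 2, Varga.
Gupta vs Quinn: 1+1 = 2 for Gupta, 1 for Quinn — Gupta by 2–1.
Gupta vs Varga: 1+1 = 2 for Gupta, 1 for Varga — Gupta by 2–1.
Quinn vs Varga: Quinn is ranked higher on 1+1 = 2 ballots, Varga on 1. Quinn wins 2–1.
No candidate is unbeaten: Okafor loses to Varga; Gupta loses to Okafor; Quinn loses to Okafor; Varga loses to Gupta. In particular Okafor beats Gupta beats Varga beats Okafor is a majority cycle — no Condorcet winner exists.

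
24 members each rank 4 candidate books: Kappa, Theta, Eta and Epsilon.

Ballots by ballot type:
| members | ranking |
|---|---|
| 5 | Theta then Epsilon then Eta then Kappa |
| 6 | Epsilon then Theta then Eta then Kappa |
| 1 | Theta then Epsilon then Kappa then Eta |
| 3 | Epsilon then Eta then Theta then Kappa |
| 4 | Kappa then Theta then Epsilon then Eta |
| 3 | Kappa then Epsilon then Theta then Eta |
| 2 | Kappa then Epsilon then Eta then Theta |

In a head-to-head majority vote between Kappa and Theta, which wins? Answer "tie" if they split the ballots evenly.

Ballots ranking Kappa above Theta: 4 + 3 + 2 = 9.
Ballots ranking Theta above Kappa: 24 − 9 = 15.
Theta wins the head-to-head 15–9.

Theta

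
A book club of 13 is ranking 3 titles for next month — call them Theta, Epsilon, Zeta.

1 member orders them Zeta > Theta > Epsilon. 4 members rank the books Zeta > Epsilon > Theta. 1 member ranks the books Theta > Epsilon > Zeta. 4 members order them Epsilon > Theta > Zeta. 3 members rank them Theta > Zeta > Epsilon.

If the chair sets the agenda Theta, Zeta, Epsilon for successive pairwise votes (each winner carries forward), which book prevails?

Epsilon

Round 1: Theta vs Zeta — 8–5, Theta advances.
Round 2: Theta vs Epsilon — 5–8, Epsilon advances.
The agenda winner is Epsilon.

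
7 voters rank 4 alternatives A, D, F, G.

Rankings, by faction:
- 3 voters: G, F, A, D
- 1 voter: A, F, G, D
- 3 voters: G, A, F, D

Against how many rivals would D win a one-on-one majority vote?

D against each rival (7 voters):
D–A: A 7–0.
D–F: F 7–0.
D vs G: D is ranked higher on 0 ballots, G on 7. G wins 7–0.
D beats no one; loses to A, F, G — 0 pairwise wins.

0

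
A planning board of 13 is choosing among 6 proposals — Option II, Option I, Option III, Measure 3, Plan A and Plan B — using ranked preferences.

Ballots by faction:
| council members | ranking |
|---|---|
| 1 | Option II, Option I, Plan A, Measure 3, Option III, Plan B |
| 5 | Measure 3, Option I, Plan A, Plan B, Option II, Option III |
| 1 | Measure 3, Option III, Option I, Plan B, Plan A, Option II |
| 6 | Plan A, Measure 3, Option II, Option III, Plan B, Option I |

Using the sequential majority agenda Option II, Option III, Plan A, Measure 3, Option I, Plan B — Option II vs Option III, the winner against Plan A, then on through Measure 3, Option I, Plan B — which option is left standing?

Option I

Round 1: Option II vs Option III — 12–1, Option II advances.
Round 2: Option II vs Plan A — 1–12, Plan A advances.
Round 3: Plan A vs Measure 3 — 7–6, Plan A advances.
Round 4: Plan A vs Option I — 6–7, Option I advances.
Round 5: Option I vs Plan B — 7–6, Option I advances.
Option I survives the agenda.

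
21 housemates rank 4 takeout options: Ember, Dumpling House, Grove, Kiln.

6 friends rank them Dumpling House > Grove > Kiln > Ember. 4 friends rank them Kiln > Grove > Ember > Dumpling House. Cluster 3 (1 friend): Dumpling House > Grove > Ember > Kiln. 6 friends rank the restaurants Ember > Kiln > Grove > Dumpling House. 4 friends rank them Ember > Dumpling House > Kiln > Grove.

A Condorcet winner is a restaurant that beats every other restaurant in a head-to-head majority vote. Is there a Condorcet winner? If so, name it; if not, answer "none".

none

Head-to-head results (21 friends):
Ember vs Dumpling House: Ember preferred on 4+6+4 = 14 ballots; Ember wins 14–7.
Ember vs Grove: Ember is ranked higher on 6+4 = 10 ballots, Grove on 11. Grove wins 11–10.
Ember vs Kiln: 1+6+4 = 11 for Ember, 10 for Kiln — Ember by 11–10.
Dumpling House vs Grove: Dumpling House preferred on 6+1+4 = 11 ballots; Dumpling House wins 11–10.
Dumpling House vs Kiln: 6+1+4 = 11 for Dumpling House, 10 for Kiln — Dumpling House by 11–10.
Grove vs Kiln: Grove preferred on 6+1 = 7 ballots; Kiln wins 14–7.
Each restaurant drops at least one matchup (Ember loses to Grove; Dumpling House loses to Ember; Grove loses to Dumpling House; Kiln loses to Ember); the cycle Ember > Dumpling House > Grove > Ember rules out a Condorcet winner.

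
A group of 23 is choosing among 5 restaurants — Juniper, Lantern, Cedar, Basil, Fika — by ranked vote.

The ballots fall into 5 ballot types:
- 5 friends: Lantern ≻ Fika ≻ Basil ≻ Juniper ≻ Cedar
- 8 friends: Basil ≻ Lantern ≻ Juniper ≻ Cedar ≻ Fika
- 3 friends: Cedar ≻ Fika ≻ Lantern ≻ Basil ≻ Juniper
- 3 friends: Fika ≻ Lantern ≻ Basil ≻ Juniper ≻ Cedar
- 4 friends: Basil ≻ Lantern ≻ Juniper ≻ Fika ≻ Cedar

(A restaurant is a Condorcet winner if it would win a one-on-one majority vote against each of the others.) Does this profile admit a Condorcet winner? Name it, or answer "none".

Pairwise majorities:
Juniper vs Lantern: Lantern, 23–0.
Juniper–Cedar: Juniper 20–3.
Juniper vs Basil: Basil, 23–0.
Juniper–Fika: Juniper 12–11.
Lantern vs Cedar: Lantern, 20–3.
Lantern vs Basil: Basil wins 12–11.
Lantern vs Fika: Lantern, 17–6.
Cedar–Basil: Basil 20–3.
Cedar vs Fika: Fika, 12–11.
Basil–Fika: Basil 12–11.
Basil defeats every rival head-to-head and is the Condorcet winner.

Basil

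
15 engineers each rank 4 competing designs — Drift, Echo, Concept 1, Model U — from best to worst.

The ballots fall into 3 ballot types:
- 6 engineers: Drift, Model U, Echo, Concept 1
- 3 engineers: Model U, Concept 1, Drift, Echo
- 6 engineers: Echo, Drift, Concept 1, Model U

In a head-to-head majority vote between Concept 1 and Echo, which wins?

Ballots ranking Concept 1 above Echo: 3.
Ballots ranking Echo above Concept 1: 15 − 3 = 12.
Echo wins the head-to-head 12–3.

Echo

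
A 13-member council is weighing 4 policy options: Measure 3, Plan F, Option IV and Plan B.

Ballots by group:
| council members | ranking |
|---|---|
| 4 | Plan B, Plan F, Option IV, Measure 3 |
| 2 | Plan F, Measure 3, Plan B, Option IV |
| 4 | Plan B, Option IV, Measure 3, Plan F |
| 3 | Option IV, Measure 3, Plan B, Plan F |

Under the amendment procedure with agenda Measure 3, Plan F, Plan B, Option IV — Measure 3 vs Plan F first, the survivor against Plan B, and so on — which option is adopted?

Round 1: Measure 3 vs Plan F — 7–6, Measure 3 advances.
Round 2: Measure 3 vs Plan B — 5–8, Plan B advances.
Round 3: Plan B vs Option IV — 10–3, Plan B advances.
The agenda winner is Plan B.

Plan B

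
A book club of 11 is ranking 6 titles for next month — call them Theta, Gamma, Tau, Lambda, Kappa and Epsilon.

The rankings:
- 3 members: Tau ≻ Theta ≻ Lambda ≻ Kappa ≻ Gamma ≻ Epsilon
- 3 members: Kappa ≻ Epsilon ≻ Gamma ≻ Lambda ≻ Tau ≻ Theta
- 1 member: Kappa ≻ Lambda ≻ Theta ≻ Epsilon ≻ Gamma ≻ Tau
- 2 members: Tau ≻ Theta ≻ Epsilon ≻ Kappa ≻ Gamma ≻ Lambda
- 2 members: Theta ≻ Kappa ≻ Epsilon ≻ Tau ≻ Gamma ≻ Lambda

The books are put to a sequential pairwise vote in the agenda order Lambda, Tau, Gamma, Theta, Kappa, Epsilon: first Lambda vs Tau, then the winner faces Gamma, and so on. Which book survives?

Round 1: Lambda vs Tau — 4–7, Tau advances.
Round 2: Tau vs Gamma — 7–4, Tau advances.
Round 3: Tau vs Theta — 8–3, Tau advances.
Round 4: Tau vs Kappa — 5–6, Kappa advances.
Round 5: Kappa vs Epsilon — 9–2, Kappa advances.
Kappa survives the agenda.

Kappa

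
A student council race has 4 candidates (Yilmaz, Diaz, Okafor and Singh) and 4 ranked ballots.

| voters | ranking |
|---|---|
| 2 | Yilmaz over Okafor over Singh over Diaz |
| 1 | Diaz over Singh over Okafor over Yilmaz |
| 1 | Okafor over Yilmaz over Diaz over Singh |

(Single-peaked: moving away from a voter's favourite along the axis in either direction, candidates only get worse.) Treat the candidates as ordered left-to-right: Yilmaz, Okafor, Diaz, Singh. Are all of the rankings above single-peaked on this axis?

no

Axis positions: Yilmaz=1, Okafor=2, Diaz=3, Singh=4.
Group 1: ranking walks positions 1-2-4-3; Singh is ranked above Diaz even though Diaz lies between Singh and the peak Yilmaz on the axis — preferences dip and rise again. Not single-peaked.
Group 2 (peak Diaz at position 3): ranking walks positions 3-4-2-1, expanding outward from the peak — single-peaked.
Group 3 (peak Okafor at position 2): ranking walks positions 2-1-3-4, expanding outward from the peak — single-peaked.
Group 1 violates single-peakedness, so the profile is not single-peaked on this axis.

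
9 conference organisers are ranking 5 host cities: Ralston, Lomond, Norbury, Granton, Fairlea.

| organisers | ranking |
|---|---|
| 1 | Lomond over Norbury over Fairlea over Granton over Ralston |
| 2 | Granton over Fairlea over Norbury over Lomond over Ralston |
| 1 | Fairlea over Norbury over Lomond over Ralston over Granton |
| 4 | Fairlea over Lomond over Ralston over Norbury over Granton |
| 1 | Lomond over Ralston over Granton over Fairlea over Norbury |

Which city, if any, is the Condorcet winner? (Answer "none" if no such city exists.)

Fairlea

Pairwise majorities:
Ralston vs Lomond: Lomond wins 9–0.
Ralston vs Norbury: Ralston wins 5–4.
Ralston vs Granton: Ralston wins 6–3.
Ralston vs Fairlea: Fairlea wins 8–1.
Lomond vs Norbury: Lomond wins 6–3.
Lomond vs Granton: Lomond, 7–2.
Lomond–Fairlea: Fairlea 7–2.
Norbury vs Granton: Norbury, 6–3.
Norbury–Fairlea: Fairlea 8–1.
Granton–Fairlea: Fairlea 6–3.
Only Fairlea has no losses; Fairlea is the Condorcet winner.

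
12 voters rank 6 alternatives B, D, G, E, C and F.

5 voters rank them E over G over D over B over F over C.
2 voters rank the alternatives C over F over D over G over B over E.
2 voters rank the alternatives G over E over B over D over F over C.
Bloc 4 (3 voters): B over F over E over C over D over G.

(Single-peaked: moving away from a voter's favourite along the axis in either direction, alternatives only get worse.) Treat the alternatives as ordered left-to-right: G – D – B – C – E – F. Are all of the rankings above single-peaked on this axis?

no

Axis positions: G=1, D=2, B=3, C=4, E=5, F=6.
Bloc 1: ranking walks positions 5-1-2-3-6-4; G is ranked above C even though C lies between G and the peak E on the axis — preferences dip and rise again. Not single-peaked.
Bloc 2: ranking walks positions 4-6-2-1-3-5; F is ranked above E even though E lies between F and the peak C on the axis — preferences dip and rise again. Not single-peaked.
Bloc 3: ranking walks positions 1-5-3-2-6-4; E is ranked above D even though D lies between E and the peak G on the axis — preferences dip and rise again. Not single-peaked.
Bloc 4: ranking walks positions 3-6-5-4-2-1; F is ranked above C even though C lies between F and the peak B on the axis — preferences dip and rise again. Not single-peaked.
Bloc 1 violates single-peakedness, so the profile is not single-peaked on this axis.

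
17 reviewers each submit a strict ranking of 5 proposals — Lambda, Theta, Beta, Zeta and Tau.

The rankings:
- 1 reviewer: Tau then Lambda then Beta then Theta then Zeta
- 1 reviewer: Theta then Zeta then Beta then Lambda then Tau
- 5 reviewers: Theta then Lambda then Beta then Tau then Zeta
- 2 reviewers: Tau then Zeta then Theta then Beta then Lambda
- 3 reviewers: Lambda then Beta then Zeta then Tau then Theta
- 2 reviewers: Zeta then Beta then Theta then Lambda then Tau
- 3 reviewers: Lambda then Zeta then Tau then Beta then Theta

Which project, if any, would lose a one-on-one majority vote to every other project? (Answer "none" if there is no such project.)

Head-to-head results (17 reviewers):
Lambda vs Theta: 7 to 10, Theta.
Lambda vs Beta: Lambda, 12–5.
Lambda vs Zeta: Lambda preferred on 1+5+3+3 = 12 ballots; Lambda wins 12–5.
Lambda vs Tau: Lambda, 14–3.
Theta vs Beta: Beta wins 9–8.
Theta vs Zeta: Zeta wins 10–7.
Theta vs Tau: Theta is ranked higher on 1+5+2 = 8 ballots, Tau on 9. Tau wins 9–8.
Beta vs Zeta: Beta preferred on 1+5+3 = 9 ballots; Beta wins 9–8.
Beta vs Tau: 11 to 6, Beta.
Zeta–Tau: Zeta 9–8.
No project is winless: Lambda beats Beta; Theta beats Lambda; Beta beats Theta; Zeta beats Theta; Tau beats Theta. There is no Condorcet loser.

none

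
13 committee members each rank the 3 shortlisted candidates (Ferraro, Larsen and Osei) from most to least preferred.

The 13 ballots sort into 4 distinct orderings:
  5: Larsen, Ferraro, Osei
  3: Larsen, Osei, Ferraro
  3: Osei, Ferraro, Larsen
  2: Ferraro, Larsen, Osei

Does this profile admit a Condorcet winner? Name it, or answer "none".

Head-to-head results (13 committee members):
Ferraro vs Larsen: Ferraro is ranked higher on 3+2 = 5 ballots, Larsen on 8. Larsen wins 8–5.
Ferraro vs Osei: 7 to 6, Ferraro.
Larsen vs Osei: 10 to 3, Larsen.
Only Larsen has no losses; Larsen is the Condorcet winner.

Larsen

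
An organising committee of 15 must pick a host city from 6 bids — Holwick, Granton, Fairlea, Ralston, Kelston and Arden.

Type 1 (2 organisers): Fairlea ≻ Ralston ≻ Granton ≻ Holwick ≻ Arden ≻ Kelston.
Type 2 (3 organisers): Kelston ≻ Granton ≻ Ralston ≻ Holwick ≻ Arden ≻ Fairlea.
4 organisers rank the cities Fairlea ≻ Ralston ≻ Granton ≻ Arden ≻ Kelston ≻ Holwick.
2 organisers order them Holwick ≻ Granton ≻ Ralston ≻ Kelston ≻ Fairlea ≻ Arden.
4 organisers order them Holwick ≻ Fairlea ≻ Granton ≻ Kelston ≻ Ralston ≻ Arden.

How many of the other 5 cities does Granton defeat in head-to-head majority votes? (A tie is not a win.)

4

Granton against each rival (15 organisers):
Granton vs Holwick: Granton wins 9–6.
Granton–Fairlea: Fairlea 10–5.
Granton–Ralston: Granton 9–6.
Granton vs Kelston: Granton preferred on 2+4+2+4 = 12 ballots; Granton wins 12–3.
Granton vs Arden: Granton, 15–0.
Granton beats Holwick, Ralston, Kelston, Arden; loses to Fairlea — 4 pairwise wins.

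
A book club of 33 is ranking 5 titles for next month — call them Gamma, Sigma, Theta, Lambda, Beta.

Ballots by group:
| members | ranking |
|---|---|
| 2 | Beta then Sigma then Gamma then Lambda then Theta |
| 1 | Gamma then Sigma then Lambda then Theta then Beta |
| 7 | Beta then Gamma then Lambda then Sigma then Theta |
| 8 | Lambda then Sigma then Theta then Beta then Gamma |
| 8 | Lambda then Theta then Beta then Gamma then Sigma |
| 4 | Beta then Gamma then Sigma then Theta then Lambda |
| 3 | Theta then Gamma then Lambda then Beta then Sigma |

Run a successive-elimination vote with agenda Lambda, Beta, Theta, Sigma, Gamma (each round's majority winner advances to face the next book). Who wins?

Gamma

Round 1: Lambda vs Beta — 20–13, Lambda advances.
Round 2: Lambda vs Theta — 26–7, Lambda advances.
Round 3: Lambda vs Sigma — 26–7, Lambda advances.
Round 4: Lambda vs Gamma — 16–17, Gamma advances.
The agenda winner is Gamma.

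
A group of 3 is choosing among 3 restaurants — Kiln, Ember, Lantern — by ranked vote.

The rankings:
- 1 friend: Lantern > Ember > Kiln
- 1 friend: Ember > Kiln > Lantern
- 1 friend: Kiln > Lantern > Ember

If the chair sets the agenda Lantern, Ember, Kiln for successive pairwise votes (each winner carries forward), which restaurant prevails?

Kiln

Round 1: Lantern vs Ember — 2–1, Lantern advances.
Round 2: Lantern vs Kiln — 1–2, Kiln advances.
The agenda winner is Kiln.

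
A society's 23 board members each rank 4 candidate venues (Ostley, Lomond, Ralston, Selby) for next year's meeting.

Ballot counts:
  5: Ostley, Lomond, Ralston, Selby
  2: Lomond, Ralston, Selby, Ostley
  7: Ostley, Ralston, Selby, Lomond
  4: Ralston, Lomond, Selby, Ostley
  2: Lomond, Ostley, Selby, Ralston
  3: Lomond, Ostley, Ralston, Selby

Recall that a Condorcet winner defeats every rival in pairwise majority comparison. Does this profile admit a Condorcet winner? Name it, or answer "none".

Pairwise majorities:
Ostley–Lomond: Ostley 12–11.
Ostley–Ralston: Ostley 17–6.
Ostley vs Selby: Ostley, 17–6.
Lomond vs Ralston: Lomond, 12–11.
Lomond–Selby: Lomond 16–7.
Ralston vs Selby: Ralston wins 21–2.
Ostley wins every pairwise contest, so Ostley is the Condorcet winner.

Ostley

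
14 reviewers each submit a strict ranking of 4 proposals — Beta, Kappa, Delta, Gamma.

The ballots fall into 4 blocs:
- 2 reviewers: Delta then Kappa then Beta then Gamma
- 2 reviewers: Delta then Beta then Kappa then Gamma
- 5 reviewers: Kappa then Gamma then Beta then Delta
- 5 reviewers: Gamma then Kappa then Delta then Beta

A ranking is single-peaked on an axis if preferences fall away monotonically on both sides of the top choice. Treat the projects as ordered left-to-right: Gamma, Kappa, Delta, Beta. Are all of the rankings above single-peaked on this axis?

no

Axis positions: Gamma=1, Kappa=2, Delta=3, Beta=4.
Bloc 1 (peak Delta at position 3): ranking walks positions 3-2-4-1, expanding outward from the peak — single-peaked.
Bloc 2 (peak Delta at position 3): ranking walks positions 3-4-2-1, expanding outward from the peak — single-peaked.
Bloc 3: ranking walks positions 2-1-4-3; Beta is ranked above Delta even though Delta lies between Beta and the peak Kappa on the axis — preferences dip and rise again. Not single-peaked.
Bloc 4 (peak Gamma at position 1): ranking walks positions 1-2-3-4, expanding outward from the peak — single-peaked.
Bloc 3 violates single-peakedness, so the profile is not single-peaked on this axis.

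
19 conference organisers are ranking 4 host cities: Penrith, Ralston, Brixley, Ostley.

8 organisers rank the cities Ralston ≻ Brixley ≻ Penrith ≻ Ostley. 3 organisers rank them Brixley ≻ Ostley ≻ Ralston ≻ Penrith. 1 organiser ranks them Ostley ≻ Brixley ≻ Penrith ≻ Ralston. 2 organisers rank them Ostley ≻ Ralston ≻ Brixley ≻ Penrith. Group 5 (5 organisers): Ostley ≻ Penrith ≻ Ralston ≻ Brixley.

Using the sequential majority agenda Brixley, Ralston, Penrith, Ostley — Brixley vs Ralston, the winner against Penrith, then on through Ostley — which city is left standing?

Ostley

Round 1: Brixley vs Ralston — 4–15, Ralston advances.
Round 2: Ralston vs Penrith — 13–6, Ralston advances.
Round 3: Ralston vs Ostley — 8–11, Ostley advances.
Ostley survives the agenda.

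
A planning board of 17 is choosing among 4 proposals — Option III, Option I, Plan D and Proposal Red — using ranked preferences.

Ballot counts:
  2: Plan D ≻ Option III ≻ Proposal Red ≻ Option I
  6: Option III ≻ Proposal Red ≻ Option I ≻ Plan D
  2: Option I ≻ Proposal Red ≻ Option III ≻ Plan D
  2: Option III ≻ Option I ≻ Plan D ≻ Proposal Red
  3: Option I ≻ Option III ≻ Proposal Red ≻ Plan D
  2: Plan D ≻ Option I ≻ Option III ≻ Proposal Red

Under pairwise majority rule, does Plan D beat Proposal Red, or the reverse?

Ballots ranking Plan D above Proposal Red: 2 + 2 + 2 = 6.
Ballots ranking Proposal Red above Plan D: 17 − 6 = 11.
Proposal Red wins the head-to-head 11–6.

Proposal Red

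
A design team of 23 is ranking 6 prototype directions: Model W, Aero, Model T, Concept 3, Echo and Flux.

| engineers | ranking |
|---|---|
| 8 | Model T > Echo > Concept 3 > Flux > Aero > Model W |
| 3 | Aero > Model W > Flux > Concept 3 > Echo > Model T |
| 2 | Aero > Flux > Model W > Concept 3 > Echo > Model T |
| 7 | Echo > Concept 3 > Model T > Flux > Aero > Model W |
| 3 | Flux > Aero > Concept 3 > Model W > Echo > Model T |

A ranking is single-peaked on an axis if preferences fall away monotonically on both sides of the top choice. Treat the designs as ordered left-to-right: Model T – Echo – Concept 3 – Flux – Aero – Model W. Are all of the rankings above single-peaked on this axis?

Axis positions: Model T=1, Echo=2, Concept 3=3, Flux=4, Aero=5, Model W=6.
Ballot type 1 (peak Model T at position 1): ranking walks positions 1-2-3-4-5-6, expanding outward from the peak — single-peaked.
Ballot type 2 (peak Aero at position 5): ranking walks positions 5-6-4-3-2-1, expanding outward from the peak — single-peaked.
Ballot type 3 (peak Aero at position 5): ranking walks positions 5-4-6-3-2-1, expanding outward from the peak — single-peaked.
Ballot type 4 (peak Echo at position 2): ranking walks positions 2-3-1-4-5-6, expanding outward from the peak — single-peaked.
Ballot type 5 (peak Flux at position 4): ranking walks positions 4-5-3-6-2-1, expanding outward from the peak — single-peaked.
Every ranking is single-peaked on this axis.

yes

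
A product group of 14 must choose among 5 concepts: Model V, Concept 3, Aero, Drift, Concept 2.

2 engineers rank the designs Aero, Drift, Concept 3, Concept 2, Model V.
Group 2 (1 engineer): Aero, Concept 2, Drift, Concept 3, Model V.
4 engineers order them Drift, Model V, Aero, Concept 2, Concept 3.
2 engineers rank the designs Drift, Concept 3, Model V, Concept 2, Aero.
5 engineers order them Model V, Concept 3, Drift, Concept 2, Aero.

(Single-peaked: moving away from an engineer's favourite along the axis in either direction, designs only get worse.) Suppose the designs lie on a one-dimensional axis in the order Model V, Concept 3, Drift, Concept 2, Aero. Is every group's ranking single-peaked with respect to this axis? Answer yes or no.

Axis positions: Model V=1, Concept 3=2, Drift=3, Concept 2=4, Aero=5.
Group 1: ranking walks positions 5-3-2-4-1; Drift is ranked above Concept 2 even though Concept 2 lies between Drift and the peak Aero on the axis — preferences dip and rise again. Not single-peaked.
Group 2 (peak Aero at position 5): ranking walks positions 5-4-3-2-1, expanding outward from the peak — single-peaked.
Group 3: ranking walks positions 3-1-5-4-2; Model V is ranked above Concept 3 even though Concept 3 lies between Model V and the peak Drift on the axis — preferences dip and rise again. Not single-peaked.
Group 4 (peak Drift at position 3): ranking walks positions 3-2-1-4-5, expanding outward from the peak — single-peaked.
Group 5 (peak Model V at position 1): ranking walks positions 1-2-3-4-5, expanding outward from the peak — single-peaked.
Group 1 violates single-peakedness, so the profile is not single-peaked on this axis.

no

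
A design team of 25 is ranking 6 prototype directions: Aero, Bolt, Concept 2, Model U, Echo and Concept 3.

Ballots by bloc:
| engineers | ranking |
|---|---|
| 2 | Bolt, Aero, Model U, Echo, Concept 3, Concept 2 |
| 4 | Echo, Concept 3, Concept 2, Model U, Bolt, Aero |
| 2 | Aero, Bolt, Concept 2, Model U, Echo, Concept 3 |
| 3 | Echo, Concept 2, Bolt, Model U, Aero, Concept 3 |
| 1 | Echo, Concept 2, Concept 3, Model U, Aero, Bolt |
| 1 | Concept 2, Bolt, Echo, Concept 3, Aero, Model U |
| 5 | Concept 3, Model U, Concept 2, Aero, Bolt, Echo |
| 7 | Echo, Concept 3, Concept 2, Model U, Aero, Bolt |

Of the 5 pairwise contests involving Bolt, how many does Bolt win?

0

Bolt against each rival (25 engineers):
Bolt vs Aero: Aero, 15–10.
Bolt vs Concept 2: Bolt preferred on 2+2 = 4 ballots; Concept 2 wins 21–4.
Bolt vs Model U: Model U, 17–8.
Bolt vs Echo: Echo wins 15–10.
Bolt–Concept 3: Concept 3 17–8.
Bolt beats no one; loses to Aero, Concept 2, Model U, Echo, Concept 3 — 0 pairwise wins.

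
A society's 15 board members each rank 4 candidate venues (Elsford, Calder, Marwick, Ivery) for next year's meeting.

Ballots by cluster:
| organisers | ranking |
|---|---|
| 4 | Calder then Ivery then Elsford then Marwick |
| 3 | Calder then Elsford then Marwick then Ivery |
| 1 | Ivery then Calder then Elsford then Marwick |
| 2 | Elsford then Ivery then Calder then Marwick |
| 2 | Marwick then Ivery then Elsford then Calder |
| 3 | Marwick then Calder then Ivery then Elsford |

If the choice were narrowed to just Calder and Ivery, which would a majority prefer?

Ballots ranking Calder above Ivery: 4 + 3 + 3 = 10.
Ballots ranking Ivery above Calder: 15 − 10 = 5.
Calder wins the head-to-head 10–5.

Calder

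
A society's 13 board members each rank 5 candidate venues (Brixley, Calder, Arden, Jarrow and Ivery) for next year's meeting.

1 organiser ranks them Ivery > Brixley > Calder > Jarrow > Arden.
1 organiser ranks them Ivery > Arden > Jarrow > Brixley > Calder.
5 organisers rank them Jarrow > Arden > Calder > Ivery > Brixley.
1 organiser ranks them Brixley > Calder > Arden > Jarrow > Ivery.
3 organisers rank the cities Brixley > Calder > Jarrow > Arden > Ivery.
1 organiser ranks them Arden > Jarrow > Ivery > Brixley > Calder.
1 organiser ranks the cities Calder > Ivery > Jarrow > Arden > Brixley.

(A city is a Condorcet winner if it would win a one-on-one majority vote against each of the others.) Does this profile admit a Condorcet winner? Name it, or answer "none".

Check each pair by majority over 13 ballots:
Brixley vs Calder: Brixley wins 7–6.
Brixley–Arden: Arden 8–5.
Brixley–Jarrow: Jarrow 8–5.
Brixley–Ivery: Ivery 9–4.
Calder vs Arden: Arden, 7–6.
Calder vs Jarrow: Jarrow, 7–6.
Calder–Ivery: Calder 10–3.
Arden–Jarrow: Jarrow 10–3.
Arden–Ivery: Arden 10–3.
Jarrow–Ivery: Jarrow 10–3.
Jarrow wins every pairwise contest, so Jarrow is the Condorcet winner.

Jarrow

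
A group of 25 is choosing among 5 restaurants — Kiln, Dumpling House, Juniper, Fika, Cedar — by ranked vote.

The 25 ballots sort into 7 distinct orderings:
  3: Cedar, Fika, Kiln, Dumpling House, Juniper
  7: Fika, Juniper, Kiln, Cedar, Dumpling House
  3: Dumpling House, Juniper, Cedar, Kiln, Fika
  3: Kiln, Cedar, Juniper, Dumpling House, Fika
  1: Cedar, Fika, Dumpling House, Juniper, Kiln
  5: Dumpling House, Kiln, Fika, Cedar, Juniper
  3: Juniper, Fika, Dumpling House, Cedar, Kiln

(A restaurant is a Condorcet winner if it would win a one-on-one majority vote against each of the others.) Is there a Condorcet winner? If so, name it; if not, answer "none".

Fika

Pairwise majorities:
Kiln vs Dumpling House: Kiln preferred on 3+7+3 = 13 ballots; Kiln wins 13–12.
Kiln vs Juniper: Kiln is ranked higher on 3+3+5 = 11 ballots, Juniper on 14. Juniper wins 14–11.
Kiln vs Fika: 3+3+5 = 11 for Kiln, 14 for Fika — Fika by 14–11.
Kiln vs Cedar: 7+3+5 = 15 for Kiln, 10 for Cedar — Kiln by 15–10.
Dumpling House vs Juniper: 12 to 13, Juniper.
Dumpling House vs Fika: Dumpling House is ranked higher on 3+3+5 = 11 ballots, Fika on 14. Fika wins 14–11.
Dumpling House vs Cedar: 11 to 14, Cedar.
Juniper vs Fika: 9 to 16, Fika.
Juniper vs Cedar: Juniper preferred on 7+3+3 = 13 ballots; Juniper wins 13–12.
Fika vs Cedar: Fika preferred on 7+5+3 = 15 ballots; Fika wins 15–10.
Fika beats each of Kiln, Dumpling House, Juniper, Cedar — Fika is the Condorcet winner.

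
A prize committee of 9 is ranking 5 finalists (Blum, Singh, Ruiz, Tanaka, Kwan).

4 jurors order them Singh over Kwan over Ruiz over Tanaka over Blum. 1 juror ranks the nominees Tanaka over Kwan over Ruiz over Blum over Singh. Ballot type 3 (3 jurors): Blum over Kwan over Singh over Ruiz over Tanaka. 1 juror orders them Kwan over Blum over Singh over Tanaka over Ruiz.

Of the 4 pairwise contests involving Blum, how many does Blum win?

1

Blum against each rival (9 jurors):
Blum vs Singh: Blum wins 5–4.
Blum–Ruiz: Ruiz 5–4.
Blum vs Tanaka: Blum preferred on 3+1 = 4 ballots; Tanaka wins 5–4.
Blum vs Kwan: Blum preferred on 3 ballots; Kwan wins 6–3.
Blum beats Singh; loses to Ruiz, Tanaka, Kwan — 1 pairwise win.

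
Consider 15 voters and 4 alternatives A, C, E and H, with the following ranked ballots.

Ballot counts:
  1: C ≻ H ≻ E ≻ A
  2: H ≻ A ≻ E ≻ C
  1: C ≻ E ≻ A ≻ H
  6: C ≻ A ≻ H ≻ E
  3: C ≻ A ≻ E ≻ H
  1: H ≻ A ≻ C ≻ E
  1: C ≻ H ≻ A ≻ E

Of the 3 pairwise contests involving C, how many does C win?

3

C against each rival (15 voters):
C vs A: C wins 12–3.
C vs E: C is ranked higher on 1+1+6+3+1+1 = 13 ballots, E on 2. C wins 13–2.
C vs H: C wins 12–3.
C beats A, E, H — 3 pairwise wins.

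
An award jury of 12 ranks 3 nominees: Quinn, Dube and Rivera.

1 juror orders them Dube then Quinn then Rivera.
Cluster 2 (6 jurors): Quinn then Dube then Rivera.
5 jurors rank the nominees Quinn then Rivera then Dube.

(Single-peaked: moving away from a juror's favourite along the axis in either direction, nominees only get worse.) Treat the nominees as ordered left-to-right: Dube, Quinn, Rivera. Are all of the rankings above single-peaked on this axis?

yes

Axis positions: Dube=1, Quinn=2, Rivera=3.
Cluster 1 (peak Dube at position 1): ranking walks positions 1-2-3, expanding outward from the peak — single-peaked.
Cluster 2 (peak Quinn at position 2): ranking walks positions 2-1-3, expanding outward from the peak — single-peaked.
Cluster 3 (peak Quinn at position 2): ranking walks positions 2-3-1, expanding outward from the peak — single-peaked.
Every ranking is single-peaked on this axis.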